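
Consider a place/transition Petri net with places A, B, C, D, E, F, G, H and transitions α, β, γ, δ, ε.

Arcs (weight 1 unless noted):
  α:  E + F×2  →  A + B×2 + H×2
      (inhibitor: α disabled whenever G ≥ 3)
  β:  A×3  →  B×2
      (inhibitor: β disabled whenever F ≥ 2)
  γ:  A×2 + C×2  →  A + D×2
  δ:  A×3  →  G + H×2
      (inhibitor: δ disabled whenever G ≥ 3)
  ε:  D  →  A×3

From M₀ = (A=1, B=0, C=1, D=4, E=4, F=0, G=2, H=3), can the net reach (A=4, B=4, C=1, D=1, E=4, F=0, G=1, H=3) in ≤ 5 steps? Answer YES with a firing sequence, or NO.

depth 0: 1 marking
depth 1: 2 markings reached so far
depth 2: 5 markings reached so far
depth 3: 8 markings reached so far
depth 4: 13 markings reached so far
depth 5: 17 markings reached so far
target is not among the 17 markings reachable within 5 steps

NO — not reachable within 5 firings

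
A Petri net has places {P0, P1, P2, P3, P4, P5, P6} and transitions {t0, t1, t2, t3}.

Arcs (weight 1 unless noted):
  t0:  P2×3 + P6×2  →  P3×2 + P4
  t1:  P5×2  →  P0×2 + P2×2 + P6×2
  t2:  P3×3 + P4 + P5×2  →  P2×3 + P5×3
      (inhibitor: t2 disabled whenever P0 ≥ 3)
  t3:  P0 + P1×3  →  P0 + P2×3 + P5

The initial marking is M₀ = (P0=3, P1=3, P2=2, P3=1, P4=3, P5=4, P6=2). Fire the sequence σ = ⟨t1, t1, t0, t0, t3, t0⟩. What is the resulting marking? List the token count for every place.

step 1: fire t1:  (P0=3, P1=3, P2=2, P3=1, P4=3, P5=4, P6=2) → (P0=5, P1=3, P2=4, P3=1, P4=3, P5=2, P6=4)
step 2: fire t1:  (P0=5, P1=3, P2=4, P3=1, P4=3, P5=2, P6=4) → (P0=7, P1=3, P2=6, P3=1, P4=3, P5=0, P6=6)
step 3: fire t0:  (P0=7, P1=3, P2=6, P3=1, P4=3, P5=0, P6=6) → (P0=7, P1=3, P2=3, P3=3, P4=4, P5=0, P6=4)
step 4: fire t0:  (P0=7, P1=3, P2=3, P3=3, P4=4, P5=0, P6=4) → (P0=7, P1=3, P2=0, P3=5, P4=5, P5=0, P6=2)
step 5: fire t3:  (P0=7, P1=3, P2=0, P3=5, P4=5, P5=0, P6=2) → (P0=7, P1=0, P2=3, P3=5, P4=5, P5=1, P6=2)
step 6: fire t0:  (P0=7, P1=0, P2=3, P3=5, P4=5, P5=1, P6=2) → (P0=7, P1=0, P2=0, P3=7, P4=6, P5=1, P6=0)

(P0=7, P1=0, P2=0, P3=7, P4=6, P5=1, P6=0)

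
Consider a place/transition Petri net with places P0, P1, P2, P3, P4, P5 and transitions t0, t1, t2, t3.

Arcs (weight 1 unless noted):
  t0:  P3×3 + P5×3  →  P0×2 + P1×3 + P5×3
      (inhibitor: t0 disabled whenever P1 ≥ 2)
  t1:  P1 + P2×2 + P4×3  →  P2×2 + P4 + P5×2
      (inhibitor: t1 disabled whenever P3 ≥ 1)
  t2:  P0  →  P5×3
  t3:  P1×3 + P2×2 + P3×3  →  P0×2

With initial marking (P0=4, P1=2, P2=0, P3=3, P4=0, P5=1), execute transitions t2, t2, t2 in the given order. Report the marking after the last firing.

(P0=1, P1=2, P2=0, P3=3, P4=0, P5=10)

step 1: fire t2:  (P0=4, P1=2, P2=0, P3=3, P4=0, P5=1) → (P0=3, P1=2, P2=0, P3=3, P4=0, P5=4)
step 2: fire t2:  (P0=3, P1=2, P2=0, P3=3, P4=0, P5=4) → (P0=2, P1=2, P2=0, P3=3, P4=0, P5=7)
step 3: fire t2:  (P0=2, P1=2, P2=0, P3=3, P4=0, P5=7) → (P0=1, P1=2, P2=0, P3=3, P4=0, P5=10)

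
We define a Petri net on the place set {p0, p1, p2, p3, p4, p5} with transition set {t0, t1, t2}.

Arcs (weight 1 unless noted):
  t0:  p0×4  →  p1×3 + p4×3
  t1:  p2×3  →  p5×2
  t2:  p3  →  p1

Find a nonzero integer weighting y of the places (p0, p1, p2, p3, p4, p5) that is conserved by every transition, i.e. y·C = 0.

y = (p0:3, p1:4, p2:0, p3:4, p4:0, p5:0)

Incidence matrix C (rows=places, cols=transitions):
       t0   t1   t2
   p0  -4    0    0
   p1   3    0    1
   p2   0   -3    0
   p3   0    0   -1
   p4   3    0    0
   p5   0    2    0

Candidate y = [3, 4, 0, 4, 0, 0]; check y·C column-wise:
  col t0: 3·-4 + 4·3 + 4·0 + 0·3 = 0
  col t1: 3·0 + 4·0 + 0·-3 + 4·0 + 0·2 = 0
  col t2: 3·0 + 4·1 + 4·-1 = 0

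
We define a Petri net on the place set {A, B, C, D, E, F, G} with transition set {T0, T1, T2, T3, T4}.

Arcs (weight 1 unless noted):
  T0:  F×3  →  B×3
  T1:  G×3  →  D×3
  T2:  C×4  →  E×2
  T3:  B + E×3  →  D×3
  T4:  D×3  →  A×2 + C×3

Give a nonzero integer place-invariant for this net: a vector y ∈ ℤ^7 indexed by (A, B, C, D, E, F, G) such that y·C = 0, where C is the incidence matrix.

Incidence matrix C (rows=places, cols=transitions):
       T0   T1   T2   T3   T4
    A   0    0    0    0    2
    B   3    0    0   -1    0
    C   0    0   -4    0    3
    D   0    3    0    3   -3
    E   0    0    2   -3    0
    F  -3    0    0    0    0
    G   0   -3    0    0    0

Candidate y = [3, 12, -2, 0, -4, 12, 0]; check y·C column-wise:
  col T0: 3·0 + 12·3 + -2·0 + -4·0 + 12·-3 = 0
  col T1: 3·0 + 12·0 + -2·0 + 0·3 + -4·0 + 12·0 + 0·-3 = 0
  col T2: 3·0 + 12·0 + -2·-4 + -4·2 + 12·0 = 0
  col T3: 3·0 + 12·-1 + -2·0 + 0·3 + -4·-3 + 12·0 = 0
  col T4: 3·2 + 12·0 + -2·3 + 0·-3 + -4·0 + 12·0 = 0

y = (A:3, B:12, C:-2, D:0, E:-4, F:12, G:0)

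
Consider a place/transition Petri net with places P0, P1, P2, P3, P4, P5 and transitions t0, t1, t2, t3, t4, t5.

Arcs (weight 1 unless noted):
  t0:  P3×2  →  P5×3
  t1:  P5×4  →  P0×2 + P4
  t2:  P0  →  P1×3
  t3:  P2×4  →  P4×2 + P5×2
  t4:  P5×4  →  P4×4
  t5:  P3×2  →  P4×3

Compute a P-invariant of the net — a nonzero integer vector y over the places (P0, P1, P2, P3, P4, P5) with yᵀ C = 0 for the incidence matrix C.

Incidence matrix C (rows=places, cols=transitions):
       t0   t1   t2   t3   t4   t5
   P0   0    2   -1    0    0    0
   P1   0    0    3    0    0    0
   P2   0    0    0   -4    0    0
   P3  -2    0    0    0    0   -2
   P4   0    1    0    2    4    3
   P5   3   -4    0    2   -4    0

Candidate y = [3, 1, 2, 3, 2, 2]; check y·C column-wise:
  col t0: 3·0 + 1·0 + 2·0 + 3·-2 + 2·0 + 2·3 = 0
  col t1: 3·2 + 1·0 + 2·0 + 3·0 + 2·1 + 2·-4 = 0
  col t2: 3·-1 + 1·3 + 2·0 + 3·0 + 2·0 + 2·0 = 0
  col t3: 3·0 + 1·0 + 2·-4 + 3·0 + 2·2 + 2·2 = 0
  col t4: 3·0 + 1·0 + 2·0 + 3·0 + 2·4 + 2·-4 = 0
  col t5: 3·0 + 1·0 + 2·0 + 3·-2 + 2·3 + 2·0 = 0

y = (P0:3, P1:1, P2:2, P3:3, P4:2, P5:2)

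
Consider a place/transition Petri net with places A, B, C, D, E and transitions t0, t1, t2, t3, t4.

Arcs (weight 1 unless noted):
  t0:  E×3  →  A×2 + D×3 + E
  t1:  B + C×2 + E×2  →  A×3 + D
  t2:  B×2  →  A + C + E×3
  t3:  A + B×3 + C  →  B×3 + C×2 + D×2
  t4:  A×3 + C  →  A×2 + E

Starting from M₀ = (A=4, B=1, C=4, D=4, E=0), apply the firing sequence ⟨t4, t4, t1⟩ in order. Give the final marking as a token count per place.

(A=5, B=0, C=0, D=5, E=0)

step 1: fire t4:  (A=4, B=1, C=4, D=4, E=0) → (A=3, B=1, C=3, D=4, E=1)
step 2: fire t4:  (A=3, B=1, C=3, D=4, E=1) → (A=2, B=1, C=2, D=4, E=2)
step 3: fire t1:  (A=2, B=1, C=2, D=4, E=2) → (A=5, B=0, C=0, D=5, E=0)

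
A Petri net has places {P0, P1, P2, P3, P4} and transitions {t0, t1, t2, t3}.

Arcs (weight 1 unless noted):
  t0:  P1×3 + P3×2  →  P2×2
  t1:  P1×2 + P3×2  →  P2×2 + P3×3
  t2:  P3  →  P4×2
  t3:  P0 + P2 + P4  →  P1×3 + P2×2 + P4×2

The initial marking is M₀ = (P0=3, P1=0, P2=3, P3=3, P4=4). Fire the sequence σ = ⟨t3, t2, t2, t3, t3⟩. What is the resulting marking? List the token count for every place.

step 1: fire t3:  (P0=3, P1=0, P2=3, P3=3, P4=4) → (P0=2, P1=3, P2=4, P3=3, P4=5)
step 2: fire t2:  (P0=2, P1=3, P2=4, P3=3, P4=5) → (P0=2, P1=3, P2=4, P3=2, P4=7)
step 3: fire t2:  (P0=2, P1=3, P2=4, P3=2, P4=7) → (P0=2, P1=3, P2=4, P3=1, P4=9)
step 4: fire t3:  (P0=2, P1=3, P2=4, P3=1, P4=9) → (P0=1, P1=6, P2=5, P3=1, P4=10)
step 5: fire t3:  (P0=1, P1=6, P2=5, P3=1, P4=10) → (P0=0, P1=9, P2=6, P3=1, P4=11)

(P0=0, P1=9, P2=6, P3=1, P4=11)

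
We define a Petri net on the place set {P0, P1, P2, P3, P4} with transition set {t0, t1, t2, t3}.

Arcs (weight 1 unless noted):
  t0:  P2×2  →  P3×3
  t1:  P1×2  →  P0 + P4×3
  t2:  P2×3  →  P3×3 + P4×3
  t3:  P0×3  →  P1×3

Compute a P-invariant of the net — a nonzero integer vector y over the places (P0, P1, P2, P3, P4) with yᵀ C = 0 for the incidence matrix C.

Incidence matrix C (rows=places, cols=transitions):
       t0   t1   t2   t3
   P0   0    1    0   -3
   P1   0   -2    0    3
   P2  -2    0   -3    0
   P3   3    0    3    0
   P4   0    3    3    0

Candidate y = [3, 3, 3, 2, 1]; check y·C column-wise:
  col t0: 3·0 + 3·0 + 3·-2 + 2·3 + 1·0 = 0
  col t1: 3·1 + 3·-2 + 3·0 + 2·0 + 1·3 = 0
  col t2: 3·0 + 3·0 + 3·-3 + 2·3 + 1·3 = 0
  col t3: 3·-3 + 3·3 + 3·0 + 2·0 + 1·0 = 0

y = (P0:3, P1:3, P2:3, P3:2, P4:1)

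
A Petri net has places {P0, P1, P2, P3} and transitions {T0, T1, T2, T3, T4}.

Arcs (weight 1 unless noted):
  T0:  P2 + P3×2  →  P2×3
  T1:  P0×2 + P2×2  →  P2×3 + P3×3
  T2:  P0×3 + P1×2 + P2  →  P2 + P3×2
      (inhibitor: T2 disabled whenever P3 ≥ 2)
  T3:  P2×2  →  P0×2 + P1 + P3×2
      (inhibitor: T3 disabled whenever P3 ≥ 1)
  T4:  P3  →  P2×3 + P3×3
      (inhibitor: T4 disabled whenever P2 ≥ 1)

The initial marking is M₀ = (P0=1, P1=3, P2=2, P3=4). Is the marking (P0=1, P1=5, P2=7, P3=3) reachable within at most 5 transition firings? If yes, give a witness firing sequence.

NO — not reachable within 5 firings

depth 0: 1 marking
depth 1: 2 markings reached so far
depth 2: 3 markings reached so far
depth 3: 4 markings reached so far
depth 4: 6 markings reached so far
depth 5: 9 markings reached so far
target is not among the 9 markings reachable within 5 steps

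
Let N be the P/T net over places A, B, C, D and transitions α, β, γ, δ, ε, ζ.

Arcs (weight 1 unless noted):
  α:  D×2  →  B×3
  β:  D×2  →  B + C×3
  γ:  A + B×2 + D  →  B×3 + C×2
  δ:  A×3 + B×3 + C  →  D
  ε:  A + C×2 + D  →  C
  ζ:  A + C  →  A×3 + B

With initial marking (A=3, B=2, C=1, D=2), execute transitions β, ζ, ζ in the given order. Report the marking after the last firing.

(A=7, B=5, C=2, D=0)

step 1: fire β:  (A=3, B=2, C=1, D=2) → (A=3, B=3, C=4, D=0)
step 2: fire ζ:  (A=3, B=3, C=4, D=0) → (A=5, B=4, C=3, D=0)
step 3: fire ζ:  (A=5, B=4, C=3, D=0) → (A=7, B=5, C=2, D=0)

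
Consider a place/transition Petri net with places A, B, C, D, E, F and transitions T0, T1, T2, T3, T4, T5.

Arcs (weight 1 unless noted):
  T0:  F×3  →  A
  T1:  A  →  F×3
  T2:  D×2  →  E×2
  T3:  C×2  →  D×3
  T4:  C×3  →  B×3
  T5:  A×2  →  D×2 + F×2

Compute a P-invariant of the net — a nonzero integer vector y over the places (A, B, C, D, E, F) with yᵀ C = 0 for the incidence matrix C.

Incidence matrix C (rows=places, cols=transitions):
       T0   T1   T2   T3   T4   T5
    A   1   -1    0    0    0   -2
    B   0    0    0    0    3    0
    C   0    0    0   -2   -3    0
    D   0    0   -2    3    0    2
    E   0    0    2    0    0    0
    F  -3    3    0    0    0    2

Candidate y = [3, 3, 3, 2, 2, 1]; check y·C column-wise:
  col T0: 3·1 + 3·0 + 3·0 + 2·0 + 2·0 + 1·-3 = 0
  col T1: 3·-1 + 3·0 + 3·0 + 2·0 + 2·0 + 1·3 = 0
  col T2: 3·0 + 3·0 + 3·0 + 2·-2 + 2·2 + 1·0 = 0
  col T3: 3·0 + 3·0 + 3·-2 + 2·3 + 2·0 + 1·0 = 0
  col T4: 3·0 + 3·3 + 3·-3 + 2·0 + 2·0 + 1·0 = 0
  col T5: 3·-2 + 3·0 + 3·0 + 2·2 + 2·0 + 1·2 = 0

y = (A:3, B:3, C:3, D:2, E:2, F:1)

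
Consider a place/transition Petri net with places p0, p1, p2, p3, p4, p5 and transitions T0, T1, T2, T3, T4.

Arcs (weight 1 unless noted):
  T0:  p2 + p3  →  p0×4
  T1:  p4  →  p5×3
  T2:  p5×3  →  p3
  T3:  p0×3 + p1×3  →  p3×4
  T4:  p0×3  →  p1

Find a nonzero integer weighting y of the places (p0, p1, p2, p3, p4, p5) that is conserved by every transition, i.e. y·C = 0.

y = (p0:1, p1:3, p2:1, p3:3, p4:3, p5:1)

Incidence matrix C (rows=places, cols=transitions):
       T0   T1   T2   T3   T4
   p0   4    0    0   -3   -3
   p1   0    0    0   -3    1
   p2  -1    0    0    0    0
   p3  -1    0    1    4    0
   p4   0   -1    0    0    0
   p5   0    3   -3    0    0

Candidate y = [1, 3, 1, 3, 3, 1]; check y·C column-wise:
  col T0: 1·4 + 3·0 + 1·-1 + 3·-1 + 3·0 + 1·0 = 0
  col T1: 1·0 + 3·0 + 1·0 + 3·0 + 3·-1 + 1·3 = 0
  col T2: 1·0 + 3·0 + 1·0 + 3·1 + 3·0 + 1·-3 = 0
  col T3: 1·-3 + 3·-3 + 1·0 + 3·4 + 3·0 + 1·0 = 0
  col T4: 1·-3 + 3·1 + 1·0 + 3·0 + 3·0 + 1·0 = 0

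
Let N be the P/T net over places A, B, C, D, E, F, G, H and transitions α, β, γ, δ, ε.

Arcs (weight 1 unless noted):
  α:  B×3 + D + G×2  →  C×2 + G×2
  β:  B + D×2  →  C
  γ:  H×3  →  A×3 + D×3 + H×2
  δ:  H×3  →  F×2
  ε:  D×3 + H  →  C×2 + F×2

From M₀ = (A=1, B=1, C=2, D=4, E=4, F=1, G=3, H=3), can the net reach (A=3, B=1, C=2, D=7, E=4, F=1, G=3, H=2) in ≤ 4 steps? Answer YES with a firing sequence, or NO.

NO — not reachable within 4 firings

depth 0: 1 marking
depth 1: 5 markings reached so far
depth 2: 8 markings reached so far
depth 3: 10 markings reached so far
depth 4: 10 markings reached so far
(frontier empty at depth 4; search complete)
target is not among the 10 markings reachable within 4 steps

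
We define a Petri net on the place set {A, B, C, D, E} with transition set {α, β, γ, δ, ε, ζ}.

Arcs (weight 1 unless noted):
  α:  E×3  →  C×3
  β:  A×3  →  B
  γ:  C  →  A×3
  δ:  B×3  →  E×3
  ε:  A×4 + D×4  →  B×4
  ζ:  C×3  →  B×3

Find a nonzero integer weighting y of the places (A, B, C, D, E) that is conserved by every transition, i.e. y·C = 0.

Incidence matrix C (rows=places, cols=transitions):
        α    β    γ    δ    ε    ζ
    A   0   -3    3    0   -4    0
    B   0    1    0   -3    4    3
    C   3    0   -1    0    0   -3
    D   0    0    0    0   -4    0
    E  -3    0    0    3    0    0

Candidate y = [1, 3, 3, 2, 3]; check y·C column-wise:
  col α: 1·0 + 3·0 + 3·3 + 2·0 + 3·-3 = 0
  col β: 1·-3 + 3·1 + 3·0 + 2·0 + 3·0 = 0
  col γ: 1·3 + 3·0 + 3·-1 + 2·0 + 3·0 = 0
  col δ: 1·0 + 3·-3 + 3·0 + 2·0 + 3·3 = 0
  col ε: 1·-4 + 3·4 + 3·0 + 2·-4 + 3·0 = 0
  col ζ: 1·0 + 3·3 + 3·-3 + 2·0 + 3·0 = 0

y = (A:1, B:3, C:3, D:2, E:3)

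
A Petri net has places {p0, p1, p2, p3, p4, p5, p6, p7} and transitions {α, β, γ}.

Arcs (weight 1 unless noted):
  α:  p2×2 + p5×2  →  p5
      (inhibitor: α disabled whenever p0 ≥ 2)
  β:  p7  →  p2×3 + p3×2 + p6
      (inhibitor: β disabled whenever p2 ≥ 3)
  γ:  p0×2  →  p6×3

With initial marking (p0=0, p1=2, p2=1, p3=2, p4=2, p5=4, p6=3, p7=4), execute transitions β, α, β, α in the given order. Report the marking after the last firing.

step 1: fire β:  (p0=0, p1=2, p2=1, p3=2, p4=2, p5=4, p6=3, p7=4) → (p0=0, p1=2, p2=4, p3=4, p4=2, p5=4, p6=4, p7=3)
step 2: fire α:  (p0=0, p1=2, p2=4, p3=4, p4=2, p5=4, p6=4, p7=3) → (p0=0, p1=2, p2=2, p3=4, p4=2, p5=3, p6=4, p7=3)
step 3: fire β:  (p0=0, p1=2, p2=2, p3=4, p4=2, p5=3, p6=4, p7=3) → (p0=0, p1=2, p2=5, p3=6, p4=2, p5=3, p6=5, p7=2)
step 4: fire α:  (p0=0, p1=2, p2=5, p3=6, p4=2, p5=3, p6=5, p7=2) → (p0=0, p1=2, p2=3, p3=6, p4=2, p5=2, p6=5, p7=2)

(p0=0, p1=2, p2=3, p3=6, p4=2, p5=2, p6=5, p7=2)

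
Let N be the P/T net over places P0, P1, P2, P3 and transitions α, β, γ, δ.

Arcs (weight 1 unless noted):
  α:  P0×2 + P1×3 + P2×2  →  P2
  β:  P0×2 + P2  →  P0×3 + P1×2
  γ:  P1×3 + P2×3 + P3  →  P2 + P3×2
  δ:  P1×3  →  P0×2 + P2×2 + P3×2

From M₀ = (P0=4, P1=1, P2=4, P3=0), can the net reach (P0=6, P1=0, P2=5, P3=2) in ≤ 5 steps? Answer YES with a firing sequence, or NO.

depth 0: 1 marking
depth 1: 2 markings reached so far
depth 2: 5 markings reached so far
depth 3: 8 markings reached so far
depth 4: 11 markings reached so far
depth 5: 15 markings reached so far
target is not among the 15 markings reachable within 5 steps

NO — not reachable within 5 firings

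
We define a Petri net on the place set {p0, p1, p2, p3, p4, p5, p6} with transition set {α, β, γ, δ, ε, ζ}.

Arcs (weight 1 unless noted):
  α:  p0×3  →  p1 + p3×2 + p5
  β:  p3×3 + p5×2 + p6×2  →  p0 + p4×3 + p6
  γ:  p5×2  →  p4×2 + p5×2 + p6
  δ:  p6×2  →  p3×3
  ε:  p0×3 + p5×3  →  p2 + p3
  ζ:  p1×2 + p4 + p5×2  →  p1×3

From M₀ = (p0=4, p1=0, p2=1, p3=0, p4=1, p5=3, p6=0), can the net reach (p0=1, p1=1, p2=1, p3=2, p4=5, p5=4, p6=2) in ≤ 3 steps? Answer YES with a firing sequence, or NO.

step 1: fire α:  (p0=4, p1=0, p2=1, p3=0, p4=1, p5=3, p6=0) → (p0=1, p1=1, p2=1, p3=2, p4=1, p5=4, p6=0)
step 2: fire γ:  (p0=1, p1=1, p2=1, p3=2, p4=1, p5=4, p6=0) → (p0=1, p1=1, p2=1, p3=2, p4=3, p5=4, p6=1)
step 3: fire γ:  (p0=1, p1=1, p2=1, p3=2, p4=3, p5=4, p6=1) → (p0=1, p1=1, p2=1, p3=2, p4=5, p5=4, p6=2)

YES — reachable via ⟨α, γ, γ⟩ (3 firings)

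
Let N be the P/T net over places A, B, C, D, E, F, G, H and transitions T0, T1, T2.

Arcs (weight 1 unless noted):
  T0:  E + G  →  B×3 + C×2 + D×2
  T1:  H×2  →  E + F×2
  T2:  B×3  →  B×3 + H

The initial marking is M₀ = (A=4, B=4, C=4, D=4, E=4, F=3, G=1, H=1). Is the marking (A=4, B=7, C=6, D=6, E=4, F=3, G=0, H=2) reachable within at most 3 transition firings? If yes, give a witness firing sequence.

depth 0: 1 marking
depth 1: 3 markings reached so far
depth 2: 6 markings reached so far
depth 3: 10 markings reached so far
target is not among the 10 markings reachable within 3 steps

NO — not reachable within 3 firings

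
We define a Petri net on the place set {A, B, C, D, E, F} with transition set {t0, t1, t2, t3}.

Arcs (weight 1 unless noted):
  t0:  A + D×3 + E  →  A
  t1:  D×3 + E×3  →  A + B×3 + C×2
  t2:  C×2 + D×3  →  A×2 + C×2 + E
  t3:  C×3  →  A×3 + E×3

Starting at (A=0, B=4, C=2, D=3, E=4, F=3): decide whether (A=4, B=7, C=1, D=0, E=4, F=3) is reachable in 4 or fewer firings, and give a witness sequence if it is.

step 1: fire t1:  (A=0, B=4, C=2, D=3, E=4, F=3) → (A=1, B=7, C=4, D=0, E=1, F=3)
step 2: fire t3:  (A=1, B=7, C=4, D=0, E=1, F=3) → (A=4, B=7, C=1, D=0, E=4, F=3)

YES — reachable via ⟨t1, t3⟩ (2 firings)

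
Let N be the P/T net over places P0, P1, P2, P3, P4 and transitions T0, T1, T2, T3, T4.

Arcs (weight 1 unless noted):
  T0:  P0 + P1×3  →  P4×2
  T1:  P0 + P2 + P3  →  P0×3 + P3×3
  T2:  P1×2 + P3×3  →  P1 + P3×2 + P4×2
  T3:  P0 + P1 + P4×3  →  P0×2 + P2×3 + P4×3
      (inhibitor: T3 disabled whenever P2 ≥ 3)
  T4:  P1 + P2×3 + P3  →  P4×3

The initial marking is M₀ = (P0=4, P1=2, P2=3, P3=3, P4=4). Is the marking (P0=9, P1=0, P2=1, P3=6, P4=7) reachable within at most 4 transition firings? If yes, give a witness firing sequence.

step 1: fire T1:  (P0=4, P1=2, P2=3, P3=3, P4=4) → (P0=6, P1=2, P2=2, P3=5, P4=4)
step 2: fire T1:  (P0=6, P1=2, P2=2, P3=5, P4=4) → (P0=8, P1=2, P2=1, P3=7, P4=4)
step 3: fire T3:  (P0=8, P1=2, P2=1, P3=7, P4=4) → (P0=9, P1=1, P2=4, P3=7, P4=4)
step 4: fire T4:  (P0=9, P1=1, P2=4, P3=7, P4=4) → (P0=9, P1=0, P2=1, P3=6, P4=7)

YES — reachable via ⟨T1, T1, T3, T4⟩ (4 firings)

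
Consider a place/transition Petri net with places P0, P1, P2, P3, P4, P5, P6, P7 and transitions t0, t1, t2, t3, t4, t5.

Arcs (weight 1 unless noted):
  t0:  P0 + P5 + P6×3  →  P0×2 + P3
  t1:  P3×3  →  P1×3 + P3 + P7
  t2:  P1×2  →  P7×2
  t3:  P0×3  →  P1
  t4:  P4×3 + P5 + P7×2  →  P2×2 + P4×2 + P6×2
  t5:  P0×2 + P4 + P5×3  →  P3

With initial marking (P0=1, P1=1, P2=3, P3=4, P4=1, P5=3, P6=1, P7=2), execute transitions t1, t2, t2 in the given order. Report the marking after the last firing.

step 1: fire t1:  (P0=1, P1=1, P2=3, P3=4, P4=1, P5=3, P6=1, P7=2) → (P0=1, P1=4, P2=3, P3=2, P4=1, P5=3, P6=1, P7=3)
step 2: fire t2:  (P0=1, P1=4, P2=3, P3=2, P4=1, P5=3, P6=1, P7=3) → (P0=1, P1=2, P2=3, P3=2, P4=1, P5=3, P6=1, P7=5)
step 3: fire t2:  (P0=1, P1=2, P2=3, P3=2, P4=1, P5=3, P6=1, P7=5) → (P0=1, P1=0, P2=3, P3=2, P4=1, P5=3, P6=1, P7=7)

(P0=1, P1=0, P2=3, P3=2, P4=1, P5=3, P6=1, P7=7)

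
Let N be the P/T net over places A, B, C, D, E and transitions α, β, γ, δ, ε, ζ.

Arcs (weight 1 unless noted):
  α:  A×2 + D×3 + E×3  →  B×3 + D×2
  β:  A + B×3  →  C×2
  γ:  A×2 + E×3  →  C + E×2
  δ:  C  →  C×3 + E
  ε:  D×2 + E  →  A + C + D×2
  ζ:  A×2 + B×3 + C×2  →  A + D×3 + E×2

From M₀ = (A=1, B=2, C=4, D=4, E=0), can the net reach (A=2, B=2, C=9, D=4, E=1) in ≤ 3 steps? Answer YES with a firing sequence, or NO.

step 1: fire δ:  (A=1, B=2, C=4, D=4, E=0) → (A=1, B=2, C=6, D=4, E=1)
step 2: fire δ:  (A=1, B=2, C=6, D=4, E=1) → (A=1, B=2, C=8, D=4, E=2)
step 3: fire ε:  (A=1, B=2, C=8, D=4, E=2) → (A=2, B=2, C=9, D=4, E=1)

YES — reachable via ⟨δ, δ, ε⟩ (3 firings)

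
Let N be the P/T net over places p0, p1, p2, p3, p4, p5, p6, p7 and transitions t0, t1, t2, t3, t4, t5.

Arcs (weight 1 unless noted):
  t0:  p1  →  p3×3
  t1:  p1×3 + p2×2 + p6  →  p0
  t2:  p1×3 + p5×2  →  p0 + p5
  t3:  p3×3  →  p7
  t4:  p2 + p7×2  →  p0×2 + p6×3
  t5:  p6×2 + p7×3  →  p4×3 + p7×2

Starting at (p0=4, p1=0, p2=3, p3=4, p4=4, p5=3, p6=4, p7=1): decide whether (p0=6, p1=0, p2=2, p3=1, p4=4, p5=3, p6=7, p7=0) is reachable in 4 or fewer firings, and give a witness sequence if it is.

YES — reachable via ⟨t3, t4⟩ (2 firings)

step 1: fire t3:  (p0=4, p1=0, p2=3, p3=4, p4=4, p5=3, p6=4, p7=1) → (p0=4, p1=0, p2=3, p3=1, p4=4, p5=3, p6=4, p7=2)
step 2: fire t4:  (p0=4, p1=0, p2=3, p3=1, p4=4, p5=3, p6=4, p7=2) → (p0=6, p1=0, p2=2, p3=1, p4=4, p5=3, p6=7, p7=0)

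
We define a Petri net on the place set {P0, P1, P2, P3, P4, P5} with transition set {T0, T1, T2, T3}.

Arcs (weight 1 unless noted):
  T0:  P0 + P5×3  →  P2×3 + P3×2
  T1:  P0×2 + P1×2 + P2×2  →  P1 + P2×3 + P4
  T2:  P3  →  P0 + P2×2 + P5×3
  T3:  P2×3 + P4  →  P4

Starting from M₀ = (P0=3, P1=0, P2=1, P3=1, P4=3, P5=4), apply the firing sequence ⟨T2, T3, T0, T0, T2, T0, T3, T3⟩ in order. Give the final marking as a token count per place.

step 1: fire T2:  (P0=3, P1=0, P2=1, P3=1, P4=3, P5=4) → (P0=4, P1=0, P2=3, P3=0, P4=3, P5=7)
step 2: fire T3:  (P0=4, P1=0, P2=3, P3=0, P4=3, P5=7) → (P0=4, P1=0, P2=0, P3=0, P4=3, P5=7)
step 3: fire T0:  (P0=4, P1=0, P2=0, P3=0, P4=3, P5=7) → (P0=3, P1=0, P2=3, P3=2, P4=3, P5=4)
step 4: fire T0:  (P0=3, P1=0, P2=3, P3=2, P4=3, P5=4) → (P0=2, P1=0, P2=6, P3=4, P4=3, P5=1)
step 5: fire T2:  (P0=2, P1=0, P2=6, P3=4, P4=3, P5=1) → (P0=3, P1=0, P2=8, P3=3, P4=3, P5=4)
step 6: fire T0:  (P0=3, P1=0, P2=8, P3=3, P4=3, P5=4) → (P0=2, P1=0, P2=11, P3=5, P4=3, P5=1)
step 7: fire T3:  (P0=2, P1=0, P2=11, P3=5, P4=3, P5=1) → (P0=2, P1=0, P2=8, P3=5, P4=3, P5=1)
step 8: fire T3:  (P0=2, P1=0, P2=8, P3=5, P4=3, P5=1) → (P0=2, P1=0, P2=5, P3=5, P4=3, P5=1)

(P0=2, P1=0, P2=5, P3=5, P4=3, P5=1)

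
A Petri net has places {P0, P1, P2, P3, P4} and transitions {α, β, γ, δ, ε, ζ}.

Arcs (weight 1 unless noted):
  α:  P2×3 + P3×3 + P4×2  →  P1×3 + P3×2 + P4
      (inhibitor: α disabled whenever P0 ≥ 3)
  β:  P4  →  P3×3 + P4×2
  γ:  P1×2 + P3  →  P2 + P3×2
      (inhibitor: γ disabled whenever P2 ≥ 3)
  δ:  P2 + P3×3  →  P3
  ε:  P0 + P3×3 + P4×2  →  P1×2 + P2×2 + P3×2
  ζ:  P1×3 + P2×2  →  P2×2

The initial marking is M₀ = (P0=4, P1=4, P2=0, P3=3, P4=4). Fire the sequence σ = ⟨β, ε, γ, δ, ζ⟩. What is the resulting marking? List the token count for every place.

step 1: fire β:  (P0=4, P1=4, P2=0, P3=3, P4=4) → (P0=4, P1=4, P2=0, P3=6, P4=5)
step 2: fire ε:  (P0=4, P1=4, P2=0, P3=6, P4=5) → (P0=3, P1=6, P2=2, P3=5, P4=3)
step 3: fire γ:  (P0=3, P1=6, P2=2, P3=5, P4=3) → (P0=3, P1=4, P2=3, P3=6, P4=3)
step 4: fire δ:  (P0=3, P1=4, P2=3, P3=6, P4=3) → (P0=3, P1=4, P2=2, P3=4, P4=3)
step 5: fire ζ:  (P0=3, P1=4, P2=2, P3=4, P4=3) → (P0=3, P1=1, P2=2, P3=4, P4=3)

(P0=3, P1=1, P2=2, P3=4, P4=3)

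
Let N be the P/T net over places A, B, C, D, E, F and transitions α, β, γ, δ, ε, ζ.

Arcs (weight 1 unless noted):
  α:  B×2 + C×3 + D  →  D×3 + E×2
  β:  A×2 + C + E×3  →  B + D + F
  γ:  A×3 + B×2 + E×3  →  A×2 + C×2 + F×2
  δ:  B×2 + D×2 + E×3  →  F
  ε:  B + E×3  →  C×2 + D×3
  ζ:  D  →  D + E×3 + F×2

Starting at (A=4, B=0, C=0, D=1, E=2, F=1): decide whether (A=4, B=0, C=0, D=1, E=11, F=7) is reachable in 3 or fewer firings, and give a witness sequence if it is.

step 1: fire ζ:  (A=4, B=0, C=0, D=1, E=2, F=1) → (A=4, B=0, C=0, D=1, E=5, F=3)
step 2: fire ζ:  (A=4, B=0, C=0, D=1, E=5, F=3) → (A=4, B=0, C=0, D=1, E=8, F=5)
step 3: fire ζ:  (A=4, B=0, C=0, D=1, E=8, F=5) → (A=4, B=0, C=0, D=1, E=11, F=7)

YES — reachable via ⟨ζ, ζ, ζ⟩ (3 firings)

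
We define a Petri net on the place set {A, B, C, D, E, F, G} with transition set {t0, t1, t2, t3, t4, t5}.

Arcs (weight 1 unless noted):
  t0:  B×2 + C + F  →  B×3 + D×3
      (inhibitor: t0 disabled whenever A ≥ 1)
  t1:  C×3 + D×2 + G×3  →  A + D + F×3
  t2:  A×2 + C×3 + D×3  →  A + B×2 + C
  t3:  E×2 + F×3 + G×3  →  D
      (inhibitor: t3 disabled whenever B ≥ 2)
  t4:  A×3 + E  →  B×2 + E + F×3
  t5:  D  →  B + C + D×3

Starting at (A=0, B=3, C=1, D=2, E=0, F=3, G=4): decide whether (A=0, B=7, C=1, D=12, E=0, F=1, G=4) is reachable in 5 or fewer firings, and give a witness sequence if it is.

step 1: fire t0:  (A=0, B=3, C=1, D=2, E=0, F=3, G=4) → (A=0, B=4, C=0, D=5, E=0, F=2, G=4)
step 2: fire t5:  (A=0, B=4, C=0, D=5, E=0, F=2, G=4) → (A=0, B=5, C=1, D=7, E=0, F=2, G=4)
step 3: fire t0:  (A=0, B=5, C=1, D=7, E=0, F=2, G=4) → (A=0, B=6, C=0, D=10, E=0, F=1, G=4)
step 4: fire t5:  (A=0, B=6, C=0, D=10, E=0, F=1, G=4) → (A=0, B=7, C=1, D=12, E=0, F=1, G=4)

YES — reachable via ⟨t0, t5, t0, t5⟩ (4 firings)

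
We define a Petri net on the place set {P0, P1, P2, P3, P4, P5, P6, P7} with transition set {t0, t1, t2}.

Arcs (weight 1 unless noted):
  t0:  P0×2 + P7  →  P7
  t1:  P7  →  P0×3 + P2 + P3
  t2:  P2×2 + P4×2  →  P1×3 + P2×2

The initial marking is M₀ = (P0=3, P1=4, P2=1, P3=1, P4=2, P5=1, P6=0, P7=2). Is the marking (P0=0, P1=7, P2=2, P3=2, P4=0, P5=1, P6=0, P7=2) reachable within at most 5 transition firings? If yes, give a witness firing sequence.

depth 0: 1 marking
depth 1: 3 markings reached so far
depth 2: 6 markings reached so far
depth 3: 10 markings reached so far
depth 4: 14 markings reached so far
depth 5: 17 markings reached so far
target is not among the 17 markings reachable within 5 steps

NO — not reachable within 5 firings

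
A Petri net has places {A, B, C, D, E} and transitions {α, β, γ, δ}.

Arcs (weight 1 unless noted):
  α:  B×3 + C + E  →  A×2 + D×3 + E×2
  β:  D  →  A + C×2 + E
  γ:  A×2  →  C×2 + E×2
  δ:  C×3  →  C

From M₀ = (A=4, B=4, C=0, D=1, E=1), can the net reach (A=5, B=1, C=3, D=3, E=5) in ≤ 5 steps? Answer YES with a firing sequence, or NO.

YES — reachable via ⟨β, α, γ⟩ (3 firings)

step 1: fire β:  (A=4, B=4, C=0, D=1, E=1) → (A=5, B=4, C=2, D=0, E=2)
step 2: fire α:  (A=5, B=4, C=2, D=0, E=2) → (A=7, B=1, C=1, D=3, E=3)
step 3: fire γ:  (A=7, B=1, C=1, D=3, E=3) → (A=5, B=1, C=3, D=3, E=5)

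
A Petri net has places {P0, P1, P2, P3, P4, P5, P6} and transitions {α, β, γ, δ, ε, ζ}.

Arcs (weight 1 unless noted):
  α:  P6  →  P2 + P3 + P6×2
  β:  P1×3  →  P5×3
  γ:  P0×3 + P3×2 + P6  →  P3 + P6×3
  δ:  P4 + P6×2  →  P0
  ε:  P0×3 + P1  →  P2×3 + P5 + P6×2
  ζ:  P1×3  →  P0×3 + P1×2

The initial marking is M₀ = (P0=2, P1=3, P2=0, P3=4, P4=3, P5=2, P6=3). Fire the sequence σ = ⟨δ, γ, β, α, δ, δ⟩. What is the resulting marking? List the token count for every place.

(P0=2, P1=0, P2=1, P3=4, P4=0, P5=5, P6=0)

step 1: fire δ:  (P0=2, P1=3, P2=0, P3=4, P4=3, P5=2, P6=3) → (P0=3, P1=3, P2=0, P3=4, P4=2, P5=2, P6=1)
step 2: fire γ:  (P0=3, P1=3, P2=0, P3=4, P4=2, P5=2, P6=1) → (P0=0, P1=3, P2=0, P3=3, P4=2, P5=2, P6=3)
step 3: fire β:  (P0=0, P1=3, P2=0, P3=3, P4=2, P5=2, P6=3) → (P0=0, P1=0, P2=0, P3=3, P4=2, P5=5, P6=3)
step 4: fire α:  (P0=0, P1=0, P2=0, P3=3, P4=2, P5=5, P6=3) → (P0=0, P1=0, P2=1, P3=4, P4=2, P5=5, P6=4)
step 5: fire δ:  (P0=0, P1=0, P2=1, P3=4, P4=2, P5=5, P6=4) → (P0=1, P1=0, P2=1, P3=4, P4=1, P5=5, P6=2)
step 6: fire δ:  (P0=1, P1=0, P2=1, P3=4, P4=1, P5=5, P6=2) → (P0=2, P1=0, P2=1, P3=4, P4=0, P5=5, P6=0)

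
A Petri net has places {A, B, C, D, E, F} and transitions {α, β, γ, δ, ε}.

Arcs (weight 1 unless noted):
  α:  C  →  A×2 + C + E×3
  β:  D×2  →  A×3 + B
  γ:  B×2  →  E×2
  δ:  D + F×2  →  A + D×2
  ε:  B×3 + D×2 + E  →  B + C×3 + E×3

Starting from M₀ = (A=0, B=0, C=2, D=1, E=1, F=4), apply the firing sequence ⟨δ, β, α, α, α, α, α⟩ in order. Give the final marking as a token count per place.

(A=14, B=1, C=2, D=0, E=16, F=2)

step 1: fire δ:  (A=0, B=0, C=2, D=1, E=1, F=4) → (A=1, B=0, C=2, D=2, E=1, F=2)
step 2: fire β:  (A=1, B=0, C=2, D=2, E=1, F=2) → (A=4, B=1, C=2, D=0, E=1, F=2)
step 3: fire α:  (A=4, B=1, C=2, D=0, E=1, F=2) → (A=6, B=1, C=2, D=0, E=4, F=2)
step 4: fire α:  (A=6, B=1, C=2, D=0, E=4, F=2) → (A=8, B=1, C=2, D=0, E=7, F=2)
step 5: fire α:  (A=8, B=1, C=2, D=0, E=7, F=2) → (A=10, B=1, C=2, D=0, E=10, F=2)
step 6: fire α:  (A=10, B=1, C=2, D=0, E=10, F=2) → (A=12, B=1, C=2, D=0, E=13, F=2)
step 7: fire α:  (A=12, B=1, C=2, D=0, E=13, F=2) → (A=14, B=1, C=2, D=0, E=16, F=2)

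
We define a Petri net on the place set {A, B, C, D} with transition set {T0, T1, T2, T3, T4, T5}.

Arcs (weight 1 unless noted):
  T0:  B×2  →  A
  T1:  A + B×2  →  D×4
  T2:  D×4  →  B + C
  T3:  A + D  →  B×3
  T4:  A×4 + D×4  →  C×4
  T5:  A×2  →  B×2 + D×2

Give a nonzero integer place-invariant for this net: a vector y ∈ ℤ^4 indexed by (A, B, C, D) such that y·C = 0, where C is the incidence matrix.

Incidence matrix C (rows=places, cols=transitions):
       T0   T1   T2   T3   T4   T5
    A   1   -1    0   -1   -4   -2
    B  -2   -2    1    3    0    2
    C   0    0    1    0    4    0
    D   0    4   -4   -1   -4    2

Candidate y = [2, 1, 3, 1]; check y·C column-wise:
  col T0: 2·1 + 1·-2 + 3·0 + 1·0 = 0
  col T1: 2·-1 + 1·-2 + 3·0 + 1·4 = 0
  col T2: 2·0 + 1·1 + 3·1 + 1·-4 = 0
  col T3: 2·-1 + 1·3 + 3·0 + 1·-1 = 0
  col T4: 2·-4 + 1·0 + 3·4 + 1·-4 = 0
  col T5: 2·-2 + 1·2 + 3·0 + 1·2 = 0

y = (A:2, B:1, C:3, D:1)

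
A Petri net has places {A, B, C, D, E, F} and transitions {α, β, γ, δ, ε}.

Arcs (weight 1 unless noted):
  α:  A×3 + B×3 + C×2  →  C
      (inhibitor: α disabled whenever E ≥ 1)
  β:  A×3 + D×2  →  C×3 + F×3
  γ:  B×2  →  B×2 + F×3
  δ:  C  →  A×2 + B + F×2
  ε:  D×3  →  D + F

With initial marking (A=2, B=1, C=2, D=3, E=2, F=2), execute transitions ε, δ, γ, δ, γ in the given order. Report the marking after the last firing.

(A=6, B=3, C=0, D=1, E=2, F=13)

step 1: fire ε:  (A=2, B=1, C=2, D=3, E=2, F=2) → (A=2, B=1, C=2, D=1, E=2, F=3)
step 2: fire δ:  (A=2, B=1, C=2, D=1, E=2, F=3) → (A=4, B=2, C=1, D=1, E=2, F=5)
step 3: fire γ:  (A=4, B=2, C=1, D=1, E=2, F=5) → (A=4, B=2, C=1, D=1, E=2, F=8)
step 4: fire δ:  (A=4, B=2, C=1, D=1, E=2, F=8) → (A=6, B=3, C=0, D=1, E=2, F=10)
step 5: fire γ:  (A=6, B=3, C=0, D=1, E=2, F=10) → (A=6, B=3, C=0, D=1, E=2, F=13)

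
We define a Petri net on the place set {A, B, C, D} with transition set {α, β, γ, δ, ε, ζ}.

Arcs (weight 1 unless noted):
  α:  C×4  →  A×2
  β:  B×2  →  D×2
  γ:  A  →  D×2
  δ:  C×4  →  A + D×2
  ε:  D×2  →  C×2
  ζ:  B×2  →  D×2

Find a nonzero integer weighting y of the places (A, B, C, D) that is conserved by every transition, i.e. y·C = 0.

y = (A:2, B:1, C:1, D:1)

Incidence matrix C (rows=places, cols=transitions):
        α    β    γ    δ    ε    ζ
    A   2    0   -1    1    0    0
    B   0   -2    0    0    0   -2
    C  -4    0    0   -4    2    0
    D   0    2    2    2   -2    2

Candidate y = [2, 1, 1, 1]; check y·C column-wise:
  col α: 2·2 + 1·0 + 1·-4 + 1·0 = 0
  col β: 2·0 + 1·-2 + 1·0 + 1·2 = 0
  col γ: 2·-1 + 1·0 + 1·0 + 1·2 = 0
  col δ: 2·1 + 1·0 + 1·-4 + 1·2 = 0
  col ε: 2·0 + 1·0 + 1·2 + 1·-2 = 0
  col ζ: 2·0 + 1·-2 + 1·0 + 1·2 = 0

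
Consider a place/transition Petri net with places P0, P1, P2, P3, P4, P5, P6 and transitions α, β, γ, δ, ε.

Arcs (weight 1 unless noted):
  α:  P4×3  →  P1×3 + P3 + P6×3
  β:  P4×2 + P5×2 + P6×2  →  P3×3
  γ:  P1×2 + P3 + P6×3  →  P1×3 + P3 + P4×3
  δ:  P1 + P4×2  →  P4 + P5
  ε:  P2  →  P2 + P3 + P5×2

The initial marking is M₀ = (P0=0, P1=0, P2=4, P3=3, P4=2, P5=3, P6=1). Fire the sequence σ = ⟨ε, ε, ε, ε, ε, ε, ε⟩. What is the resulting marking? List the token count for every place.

step 1: fire ε:  (P0=0, P1=0, P2=4, P3=3, P4=2, P5=3, P6=1) → (P0=0, P1=0, P2=4, P3=4, P4=2, P5=5, P6=1)
step 2: fire ε:  (P0=0, P1=0, P2=4, P3=4, P4=2, P5=5, P6=1) → (P0=0, P1=0, P2=4, P3=5, P4=2, P5=7, P6=1)
step 3: fire ε:  (P0=0, P1=0, P2=4, P3=5, P4=2, P5=7, P6=1) → (P0=0, P1=0, P2=4, P3=6, P4=2, P5=9, P6=1)
step 4: fire ε:  (P0=0, P1=0, P2=4, P3=6, P4=2, P5=9, P6=1) → (P0=0, P1=0, P2=4, P3=7, P4=2, P5=11, P6=1)
step 5: fire ε:  (P0=0, P1=0, P2=4, P3=7, P4=2, P5=11, P6=1) → (P0=0, P1=0, P2=4, P3=8, P4=2, P5=13, P6=1)
step 6: fire ε:  (P0=0, P1=0, P2=4, P3=8, P4=2, P5=13, P6=1) → (P0=0, P1=0, P2=4, P3=9, P4=2, P5=15, P6=1)
step 7: fire ε:  (P0=0, P1=0, P2=4, P3=9, P4=2, P5=15, P6=1) → (P0=0, P1=0, P2=4, P3=10, P4=2, P5=17, P6=1)

(P0=0, P1=0, P2=4, P3=10, P4=2, P5=17, P6=1)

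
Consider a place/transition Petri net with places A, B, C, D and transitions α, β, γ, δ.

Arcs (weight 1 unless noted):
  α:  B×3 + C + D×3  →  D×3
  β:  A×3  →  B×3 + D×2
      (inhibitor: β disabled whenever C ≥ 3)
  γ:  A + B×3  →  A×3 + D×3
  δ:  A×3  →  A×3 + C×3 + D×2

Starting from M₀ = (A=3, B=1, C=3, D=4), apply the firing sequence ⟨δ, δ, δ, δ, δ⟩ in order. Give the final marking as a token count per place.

step 1: fire δ:  (A=3, B=1, C=3, D=4) → (A=3, B=1, C=6, D=6)
step 2: fire δ:  (A=3, B=1, C=6, D=6) → (A=3, B=1, C=9, D=8)
step 3: fire δ:  (A=3, B=1, C=9, D=8) → (A=3, B=1, C=12, D=10)
step 4: fire δ:  (A=3, B=1, C=12, D=10) → (A=3, B=1, C=15, D=12)
step 5: fire δ:  (A=3, B=1, C=15, D=12) → (A=3, B=1, C=18, D=14)

(A=3, B=1, C=18, D=14)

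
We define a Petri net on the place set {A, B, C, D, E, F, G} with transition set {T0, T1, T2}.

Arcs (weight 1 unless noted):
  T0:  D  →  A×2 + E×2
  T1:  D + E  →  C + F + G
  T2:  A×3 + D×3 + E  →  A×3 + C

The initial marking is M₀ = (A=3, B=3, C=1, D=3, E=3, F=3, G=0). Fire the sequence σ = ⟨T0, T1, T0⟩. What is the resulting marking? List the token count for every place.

step 1: fire T0:  (A=3, B=3, C=1, D=3, E=3, F=3, G=0) → (A=5, B=3, C=1, D=2, E=5, F=3, G=0)
step 2: fire T1:  (A=5, B=3, C=1, D=2, E=5, F=3, G=0) → (A=5, B=3, C=2, D=1, E=4, F=4, G=1)
step 3: fire T0:  (A=5, B=3, C=2, D=1, E=4, F=4, G=1) → (A=7, B=3, C=2, D=0, E=6, F=4, G=1)

(A=7, B=3, C=2, D=0, E=6, F=4, G=1)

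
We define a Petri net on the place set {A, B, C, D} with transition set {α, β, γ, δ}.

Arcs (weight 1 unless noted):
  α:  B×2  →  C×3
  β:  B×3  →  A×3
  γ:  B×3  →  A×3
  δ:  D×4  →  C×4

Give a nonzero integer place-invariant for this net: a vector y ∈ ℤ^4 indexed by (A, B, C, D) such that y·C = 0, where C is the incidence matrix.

y = (A:3, B:3, C:2, D:2)

Incidence matrix C (rows=places, cols=transitions):
        α    β    γ    δ
    A   0    3    3    0
    B  -2   -3   -3    0
    C   3    0    0    4
    D   0    0    0   -4

Candidate y = [3, 3, 2, 2]; check y·C column-wise:
  col α: 3·0 + 3·-2 + 2·3 + 2·0 = 0
  col β: 3·3 + 3·-3 + 2·0 + 2·0 = 0
  col γ: 3·3 + 3·-3 + 2·0 + 2·0 = 0
  col δ: 3·0 + 3·0 + 2·4 + 2·-4 = 0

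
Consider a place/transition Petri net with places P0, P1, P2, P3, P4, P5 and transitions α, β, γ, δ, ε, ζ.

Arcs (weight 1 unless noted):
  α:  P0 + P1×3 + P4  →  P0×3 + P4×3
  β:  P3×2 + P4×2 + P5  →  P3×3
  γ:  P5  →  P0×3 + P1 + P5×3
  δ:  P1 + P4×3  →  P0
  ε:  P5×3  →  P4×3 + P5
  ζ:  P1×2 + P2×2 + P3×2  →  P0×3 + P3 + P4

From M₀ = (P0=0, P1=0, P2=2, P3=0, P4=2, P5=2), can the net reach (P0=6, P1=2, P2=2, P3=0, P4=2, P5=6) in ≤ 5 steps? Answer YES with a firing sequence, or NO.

step 1: fire γ:  (P0=0, P1=0, P2=2, P3=0, P4=2, P5=2) → (P0=3, P1=1, P2=2, P3=0, P4=2, P5=4)
step 2: fire γ:  (P0=3, P1=1, P2=2, P3=0, P4=2, P5=4) → (P0=6, P1=2, P2=2, P3=0, P4=2, P5=6)

YES — reachable via ⟨γ, γ⟩ (2 firings)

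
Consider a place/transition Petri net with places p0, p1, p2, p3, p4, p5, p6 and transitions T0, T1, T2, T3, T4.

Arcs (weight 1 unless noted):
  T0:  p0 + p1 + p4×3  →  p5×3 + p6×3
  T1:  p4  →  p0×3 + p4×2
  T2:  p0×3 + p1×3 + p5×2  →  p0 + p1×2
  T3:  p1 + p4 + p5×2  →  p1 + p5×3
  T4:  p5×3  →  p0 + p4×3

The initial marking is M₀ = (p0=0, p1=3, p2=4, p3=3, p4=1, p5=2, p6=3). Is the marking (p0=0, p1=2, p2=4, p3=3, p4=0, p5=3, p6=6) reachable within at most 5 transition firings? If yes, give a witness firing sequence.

step 1: fire T3:  (p0=0, p1=3, p2=4, p3=3, p4=1, p5=2, p6=3) → (p0=0, p1=3, p2=4, p3=3, p4=0, p5=3, p6=3)
step 2: fire T4:  (p0=0, p1=3, p2=4, p3=3, p4=0, p5=3, p6=3) → (p0=1, p1=3, p2=4, p3=3, p4=3, p5=0, p6=3)
step 3: fire T0:  (p0=1, p1=3, p2=4, p3=3, p4=3, p5=0, p6=3) → (p0=0, p1=2, p2=4, p3=3, p4=0, p5=3, p6=6)

YES — reachable via ⟨T3, T4, T0⟩ (3 firings)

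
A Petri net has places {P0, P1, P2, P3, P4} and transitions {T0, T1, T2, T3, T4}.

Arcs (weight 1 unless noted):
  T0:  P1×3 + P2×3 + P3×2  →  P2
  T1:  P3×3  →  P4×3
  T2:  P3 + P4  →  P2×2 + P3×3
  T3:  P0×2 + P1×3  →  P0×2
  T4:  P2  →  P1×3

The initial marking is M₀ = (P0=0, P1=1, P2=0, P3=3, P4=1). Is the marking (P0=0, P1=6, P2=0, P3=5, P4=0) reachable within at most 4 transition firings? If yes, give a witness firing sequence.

NO — not reachable within 4 firings

depth 0: 1 marking
depth 1: 3 markings reached so far
depth 2: 5 markings reached so far
depth 3: 8 markings reached so far
depth 4: 12 markings reached so far
target is not among the 12 markings reachable within 4 steps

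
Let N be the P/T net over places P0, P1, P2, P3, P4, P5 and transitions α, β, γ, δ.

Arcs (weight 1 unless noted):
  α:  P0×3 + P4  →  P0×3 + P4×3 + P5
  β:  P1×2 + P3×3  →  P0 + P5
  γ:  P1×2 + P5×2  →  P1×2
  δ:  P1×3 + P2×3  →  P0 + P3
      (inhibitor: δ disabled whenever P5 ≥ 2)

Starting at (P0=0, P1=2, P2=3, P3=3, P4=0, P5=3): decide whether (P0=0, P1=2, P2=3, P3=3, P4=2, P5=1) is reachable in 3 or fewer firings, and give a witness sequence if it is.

depth 0: 1 marking
depth 1: 3 markings reached so far
depth 2: 4 markings reached so far
depth 3: 4 markings reached so far
(frontier empty at depth 3; search complete)
target is not among the 4 markings reachable within 3 steps

NO — not reachable within 3 firings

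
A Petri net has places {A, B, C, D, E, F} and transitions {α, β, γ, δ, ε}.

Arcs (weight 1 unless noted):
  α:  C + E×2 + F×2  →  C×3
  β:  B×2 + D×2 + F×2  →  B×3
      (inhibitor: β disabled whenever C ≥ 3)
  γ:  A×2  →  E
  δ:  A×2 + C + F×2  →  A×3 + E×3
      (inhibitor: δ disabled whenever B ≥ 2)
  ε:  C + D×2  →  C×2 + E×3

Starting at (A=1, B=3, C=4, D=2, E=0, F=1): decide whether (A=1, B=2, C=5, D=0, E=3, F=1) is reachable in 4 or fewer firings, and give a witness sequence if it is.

depth 0: 1 marking
depth 1: 2 markings reached so far
depth 2: 2 markings reached so far
(frontier empty at depth 2; search complete)
target is not among the 2 markings reachable within 4 steps

NO — not reachable within 4 firings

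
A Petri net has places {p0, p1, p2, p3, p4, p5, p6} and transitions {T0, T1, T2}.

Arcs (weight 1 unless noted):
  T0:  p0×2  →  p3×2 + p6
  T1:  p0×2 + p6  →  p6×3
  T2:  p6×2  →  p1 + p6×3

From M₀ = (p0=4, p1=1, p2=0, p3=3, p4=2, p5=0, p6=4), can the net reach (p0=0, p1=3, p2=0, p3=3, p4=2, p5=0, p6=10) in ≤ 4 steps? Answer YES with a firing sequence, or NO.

step 1: fire T1:  (p0=4, p1=1, p2=0, p3=3, p4=2, p5=0, p6=4) → (p0=2, p1=1, p2=0, p3=3, p4=2, p5=0, p6=6)
step 2: fire T1:  (p0=2, p1=1, p2=0, p3=3, p4=2, p5=0, p6=6) → (p0=0, p1=1, p2=0, p3=3, p4=2, p5=0, p6=8)
step 3: fire T2:  (p0=0, p1=1, p2=0, p3=3, p4=2, p5=0, p6=8) → (p0=0, p1=2, p2=0, p3=3, p4=2, p5=0, p6=9)
step 4: fire T2:  (p0=0, p1=2, p2=0, p3=3, p4=2, p5=0, p6=9) → (p0=0, p1=3, p2=0, p3=3, p4=2, p5=0, p6=10)

YES — reachable via ⟨T1, T1, T2, T2⟩ (4 firings)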